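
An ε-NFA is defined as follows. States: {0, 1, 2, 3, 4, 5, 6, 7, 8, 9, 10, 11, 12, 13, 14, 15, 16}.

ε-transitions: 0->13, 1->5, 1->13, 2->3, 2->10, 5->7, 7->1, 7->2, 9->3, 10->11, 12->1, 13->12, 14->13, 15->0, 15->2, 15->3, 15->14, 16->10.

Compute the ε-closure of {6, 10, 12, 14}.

Start with {6, 10, 12, 14}.
From 10 via ε: add 11.
From 12 via ε: add 1.
From 14 via ε: add 13.
From 1 via ε: add 5.
From 5 via ε: add 7.
From 7 via ε: add 2.
From 2 via ε: add 3.
No new states can be added; the closed set is {1, 2, 3, 5, 6, 7, 10, 11, 12, 13, 14}.

{1, 2, 3, 5, 6, 7, 10, 11, 12, 13, 14}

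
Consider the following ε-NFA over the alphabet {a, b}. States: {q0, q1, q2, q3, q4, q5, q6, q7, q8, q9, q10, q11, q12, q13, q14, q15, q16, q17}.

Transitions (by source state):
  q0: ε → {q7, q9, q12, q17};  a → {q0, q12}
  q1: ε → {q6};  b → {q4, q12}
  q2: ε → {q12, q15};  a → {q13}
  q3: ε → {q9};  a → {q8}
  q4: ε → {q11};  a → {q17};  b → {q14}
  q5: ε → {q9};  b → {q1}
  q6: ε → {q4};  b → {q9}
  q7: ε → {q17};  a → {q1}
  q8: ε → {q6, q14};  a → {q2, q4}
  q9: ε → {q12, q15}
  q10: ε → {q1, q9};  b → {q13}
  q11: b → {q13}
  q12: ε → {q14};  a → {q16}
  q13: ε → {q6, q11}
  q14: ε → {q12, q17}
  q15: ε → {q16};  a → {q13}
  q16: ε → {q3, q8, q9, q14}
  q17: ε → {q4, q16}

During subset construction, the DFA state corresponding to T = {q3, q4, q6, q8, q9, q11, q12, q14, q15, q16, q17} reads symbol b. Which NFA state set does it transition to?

{q3, q4, q6, q8, q9, q11, q12, q13, q14, q15, q16, q17}

q4 on b → {q14}.
q6 on b → {q9}.
q11 on b → {q13}.
No b-transition from q3, q8, q9, q12, q14, q15, q16, q17.
Union after reading b: {q9, q13, q14}.
Now take the ε-closure:
From q9 via ε: add q12, q15.
From q13 via ε: add q6, q11.
From q14 via ε: add q17.
From q6 via ε: add q4.
From q15 via ε: add q16.
From q16 via ε: add q3, q8.
No new states can be added; the closed set is {q3, q4, q6, q8, q9, q11, q12, q13, q14, q15, q16, q17}.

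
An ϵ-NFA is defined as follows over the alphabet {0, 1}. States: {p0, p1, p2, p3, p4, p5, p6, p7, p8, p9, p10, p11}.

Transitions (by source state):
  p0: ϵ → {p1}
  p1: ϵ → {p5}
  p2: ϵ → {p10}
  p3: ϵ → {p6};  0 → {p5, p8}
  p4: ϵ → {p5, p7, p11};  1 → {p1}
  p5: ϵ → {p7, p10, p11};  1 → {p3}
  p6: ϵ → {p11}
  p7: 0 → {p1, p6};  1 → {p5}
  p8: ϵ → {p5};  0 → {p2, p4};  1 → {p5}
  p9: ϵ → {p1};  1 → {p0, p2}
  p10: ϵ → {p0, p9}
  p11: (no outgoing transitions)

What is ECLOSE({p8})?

{p0, p1, p5, p7, p8, p9, p10, p11}

Start with {p8}.
From p8 via ϵ: add p5.
From p5 via ϵ: add p7, p10, p11.
From p10 via ϵ: add p0, p9.
From p0 via ϵ: add p1.
No new states can be added; the closed set is {p0, p1, p5, p7, p8, p9, p10, p11}.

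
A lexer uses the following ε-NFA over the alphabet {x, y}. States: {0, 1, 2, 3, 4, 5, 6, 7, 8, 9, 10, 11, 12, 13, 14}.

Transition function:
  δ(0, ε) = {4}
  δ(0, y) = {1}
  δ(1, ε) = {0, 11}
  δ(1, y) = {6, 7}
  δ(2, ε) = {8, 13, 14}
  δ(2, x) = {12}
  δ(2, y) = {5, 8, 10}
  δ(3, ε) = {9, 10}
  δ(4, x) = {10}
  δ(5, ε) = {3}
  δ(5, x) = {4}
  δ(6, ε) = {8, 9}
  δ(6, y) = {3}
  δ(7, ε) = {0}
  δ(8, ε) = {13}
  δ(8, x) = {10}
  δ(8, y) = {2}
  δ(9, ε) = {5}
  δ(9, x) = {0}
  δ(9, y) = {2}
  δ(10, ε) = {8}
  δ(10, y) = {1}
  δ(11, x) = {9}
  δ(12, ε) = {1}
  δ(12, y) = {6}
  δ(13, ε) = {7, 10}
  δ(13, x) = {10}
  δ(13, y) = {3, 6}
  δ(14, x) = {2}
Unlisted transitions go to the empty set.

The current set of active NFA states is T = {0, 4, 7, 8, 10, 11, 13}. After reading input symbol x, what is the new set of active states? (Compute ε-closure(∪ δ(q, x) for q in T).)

{0, 3, 4, 5, 7, 8, 9, 10, 13}

4 on x → {10}.
8 on x → {10}.
11 on x → {9}.
13 on x → {10}.
No x-transition from 0, 7, 10.
Union after reading x: {9, 10}.
Now take the ε-closure:
From 9 via ε: add 5.
From 10 via ε: add 8.
From 5 via ε: add 3.
From 8 via ε: add 13.
From 13 via ε: add 7.
From 7 via ε: add 0.
From 0 via ε: add 4.
No new states can be added; the closed set is {0, 3, 4, 5, 7, 8, 9, 10, 13}.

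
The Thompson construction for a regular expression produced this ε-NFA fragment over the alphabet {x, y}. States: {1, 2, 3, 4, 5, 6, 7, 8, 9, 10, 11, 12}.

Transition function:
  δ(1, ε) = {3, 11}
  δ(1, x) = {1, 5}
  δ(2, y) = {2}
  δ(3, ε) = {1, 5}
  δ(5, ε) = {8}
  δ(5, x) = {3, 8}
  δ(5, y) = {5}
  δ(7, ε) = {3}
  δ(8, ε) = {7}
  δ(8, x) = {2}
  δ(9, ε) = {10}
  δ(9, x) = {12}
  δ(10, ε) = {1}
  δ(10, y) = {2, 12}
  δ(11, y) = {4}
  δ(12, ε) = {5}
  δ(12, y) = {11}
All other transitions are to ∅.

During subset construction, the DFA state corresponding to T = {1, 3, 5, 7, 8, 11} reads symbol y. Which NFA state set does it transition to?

{1, 3, 4, 5, 7, 8, 11}

5 on y → {5}.
11 on y → {4}.
No y-transition from 1, 3, 7, 8.
Union after reading y: {4, 5}.
Now take the ε-closure:
From 5 via ε: add 8.
From 8 via ε: add 7.
From 7 via ε: add 3.
From 3 via ε: add 1.
From 1 via ε: add 11.
No new states can be added; the closed set is {1, 3, 4, 5, 7, 8, 11}.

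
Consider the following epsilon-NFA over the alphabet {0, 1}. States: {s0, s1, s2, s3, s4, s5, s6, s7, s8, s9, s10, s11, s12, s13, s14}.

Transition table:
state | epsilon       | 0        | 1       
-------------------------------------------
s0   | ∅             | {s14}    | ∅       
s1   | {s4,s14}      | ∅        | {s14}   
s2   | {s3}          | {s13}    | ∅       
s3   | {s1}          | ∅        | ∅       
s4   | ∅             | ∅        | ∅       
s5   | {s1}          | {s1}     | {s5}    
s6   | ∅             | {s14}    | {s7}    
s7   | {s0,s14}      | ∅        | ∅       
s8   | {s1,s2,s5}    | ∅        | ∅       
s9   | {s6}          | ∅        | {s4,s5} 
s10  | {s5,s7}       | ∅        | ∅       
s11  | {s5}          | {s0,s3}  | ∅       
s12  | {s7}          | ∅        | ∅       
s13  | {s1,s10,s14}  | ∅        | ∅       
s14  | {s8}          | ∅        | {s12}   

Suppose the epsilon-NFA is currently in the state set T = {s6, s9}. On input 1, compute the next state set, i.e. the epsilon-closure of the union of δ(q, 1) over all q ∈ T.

s6 on 1 → {s7}.
s9 on 1 → {s4, s5}.
Union after reading 1: {s4, s5, s7}.
Now take the epsilon-closure:
From s5 via epsilon: add s1.
From s7 via epsilon: add s0, s14.
From s14 via epsilon: add s8.
From s8 via epsilon: add s2.
From s2 via epsilon: add s3.
No new states can be added; the closed set is {s0, s1, s2, s3, s4, s5, s7, s8, s14}.

{s0, s1, s2, s3, s4, s5, s7, s8, s14}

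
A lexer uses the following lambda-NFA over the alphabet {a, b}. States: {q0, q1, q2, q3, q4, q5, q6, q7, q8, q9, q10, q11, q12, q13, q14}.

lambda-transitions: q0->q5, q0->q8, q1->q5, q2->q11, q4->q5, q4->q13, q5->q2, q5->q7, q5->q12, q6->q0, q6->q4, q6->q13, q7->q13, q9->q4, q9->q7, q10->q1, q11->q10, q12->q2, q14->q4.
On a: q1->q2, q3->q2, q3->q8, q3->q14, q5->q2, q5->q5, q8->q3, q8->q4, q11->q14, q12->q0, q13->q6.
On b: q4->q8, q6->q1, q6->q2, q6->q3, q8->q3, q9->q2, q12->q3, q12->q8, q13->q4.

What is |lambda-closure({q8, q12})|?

Start with {q8, q12}.
From q12 via lambda: add q2.
From q2 via lambda: add q11.
From q11 via lambda: add q10.
From q10 via lambda: add q1.
From q1 via lambda: add q5.
From q5 via lambda: add q7.
From q7 via lambda: add q13.
lambda-closure = {q1, q2, q5, q7, q8, q10, q11, q12, q13}, which has 9 states.

9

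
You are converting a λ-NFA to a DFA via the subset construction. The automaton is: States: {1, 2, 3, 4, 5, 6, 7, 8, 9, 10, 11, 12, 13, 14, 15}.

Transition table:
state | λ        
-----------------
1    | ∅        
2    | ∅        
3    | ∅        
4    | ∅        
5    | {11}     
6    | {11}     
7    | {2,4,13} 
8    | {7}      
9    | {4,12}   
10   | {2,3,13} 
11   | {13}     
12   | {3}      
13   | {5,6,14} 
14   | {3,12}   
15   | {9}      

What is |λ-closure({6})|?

7

Start with {6}.
From 6 via λ: add 11.
From 11 via λ: add 13.
From 13 via λ: add 5, 14.
From 14 via λ: add 3, 12.
λ-closure = {3, 5, 6, 11, 12, 13, 14}, which has 7 states.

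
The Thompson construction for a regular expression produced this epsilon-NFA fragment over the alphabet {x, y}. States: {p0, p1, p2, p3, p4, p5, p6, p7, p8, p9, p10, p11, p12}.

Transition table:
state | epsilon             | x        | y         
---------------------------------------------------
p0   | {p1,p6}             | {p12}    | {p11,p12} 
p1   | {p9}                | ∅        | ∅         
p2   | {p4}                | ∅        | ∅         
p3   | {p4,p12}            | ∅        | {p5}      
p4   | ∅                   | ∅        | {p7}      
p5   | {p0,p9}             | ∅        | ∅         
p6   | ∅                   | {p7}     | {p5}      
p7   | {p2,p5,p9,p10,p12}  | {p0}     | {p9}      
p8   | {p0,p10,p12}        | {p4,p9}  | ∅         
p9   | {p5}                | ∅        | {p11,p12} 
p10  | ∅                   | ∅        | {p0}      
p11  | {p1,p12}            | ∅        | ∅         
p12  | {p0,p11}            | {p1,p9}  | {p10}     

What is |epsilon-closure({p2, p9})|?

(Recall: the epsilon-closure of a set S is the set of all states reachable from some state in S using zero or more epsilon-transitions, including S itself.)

Start with {p2, p9}.
From p2 via epsilon: add p4.
From p9 via epsilon: add p5.
From p5 via epsilon: add p0.
From p0 via epsilon: add p1, p6.
epsilon-closure = {p0, p1, p2, p4, p5, p6, p9}, which has 7 states.

7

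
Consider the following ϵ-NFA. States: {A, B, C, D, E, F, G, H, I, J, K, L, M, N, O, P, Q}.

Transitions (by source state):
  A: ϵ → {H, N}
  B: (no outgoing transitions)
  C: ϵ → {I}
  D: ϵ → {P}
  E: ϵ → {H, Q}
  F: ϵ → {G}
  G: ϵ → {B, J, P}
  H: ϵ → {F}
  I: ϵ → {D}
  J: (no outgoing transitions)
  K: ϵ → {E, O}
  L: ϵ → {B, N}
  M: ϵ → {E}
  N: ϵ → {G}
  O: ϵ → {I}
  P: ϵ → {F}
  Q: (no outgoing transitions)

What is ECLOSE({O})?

Start with {O}.
From O via ϵ: add I.
From I via ϵ: add D.
From D via ϵ: add P.
From P via ϵ: add F.
From F via ϵ: add G.
From G via ϵ: add B, J.
No new states can be added; the closed set is {B, D, F, G, I, J, O, P}.

{B, D, F, G, I, J, O, P}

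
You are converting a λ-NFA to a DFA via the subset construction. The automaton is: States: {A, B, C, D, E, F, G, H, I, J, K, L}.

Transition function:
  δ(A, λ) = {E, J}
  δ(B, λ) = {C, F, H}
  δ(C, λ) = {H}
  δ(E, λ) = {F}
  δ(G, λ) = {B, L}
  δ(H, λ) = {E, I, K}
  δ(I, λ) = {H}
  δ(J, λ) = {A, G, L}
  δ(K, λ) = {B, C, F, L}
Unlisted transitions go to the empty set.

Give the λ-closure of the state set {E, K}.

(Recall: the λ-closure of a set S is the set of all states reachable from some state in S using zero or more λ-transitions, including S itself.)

Start with {E, K}.
From E via λ: add F.
From K via λ: add B, C, L.
From B via λ: add H.
From H via λ: add I.
No new states can be added; the closed set is {B, C, E, F, H, I, K, L}.

{B, C, E, F, H, I, K, L}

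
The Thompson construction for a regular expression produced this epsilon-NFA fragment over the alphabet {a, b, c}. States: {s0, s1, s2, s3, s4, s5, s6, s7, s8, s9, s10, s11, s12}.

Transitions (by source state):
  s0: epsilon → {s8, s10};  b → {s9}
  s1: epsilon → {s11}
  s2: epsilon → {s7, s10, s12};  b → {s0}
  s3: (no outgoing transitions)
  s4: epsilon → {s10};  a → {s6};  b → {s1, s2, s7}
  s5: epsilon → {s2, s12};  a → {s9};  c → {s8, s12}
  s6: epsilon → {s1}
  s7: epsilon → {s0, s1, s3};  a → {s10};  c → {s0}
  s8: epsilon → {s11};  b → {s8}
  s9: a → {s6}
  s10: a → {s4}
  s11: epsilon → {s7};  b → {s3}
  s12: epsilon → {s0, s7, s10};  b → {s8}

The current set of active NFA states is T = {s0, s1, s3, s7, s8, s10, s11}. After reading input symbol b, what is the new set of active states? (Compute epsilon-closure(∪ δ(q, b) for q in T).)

s0 on b → {s9}.
s8 on b → {s8}.
s11 on b → {s3}.
No b-transition from s1, s3, s7, s10.
Union after reading b: {s3, s8, s9}.
Now take the epsilon-closure:
From s8 via epsilon: add s11.
From s11 via epsilon: add s7.
From s7 via epsilon: add s0, s1.
From s0 via epsilon: add s10.
No new states can be added; the closed set is {s0, s1, s3, s7, s8, s9, s10, s11}.

{s0, s1, s3, s7, s8, s9, s10, s11}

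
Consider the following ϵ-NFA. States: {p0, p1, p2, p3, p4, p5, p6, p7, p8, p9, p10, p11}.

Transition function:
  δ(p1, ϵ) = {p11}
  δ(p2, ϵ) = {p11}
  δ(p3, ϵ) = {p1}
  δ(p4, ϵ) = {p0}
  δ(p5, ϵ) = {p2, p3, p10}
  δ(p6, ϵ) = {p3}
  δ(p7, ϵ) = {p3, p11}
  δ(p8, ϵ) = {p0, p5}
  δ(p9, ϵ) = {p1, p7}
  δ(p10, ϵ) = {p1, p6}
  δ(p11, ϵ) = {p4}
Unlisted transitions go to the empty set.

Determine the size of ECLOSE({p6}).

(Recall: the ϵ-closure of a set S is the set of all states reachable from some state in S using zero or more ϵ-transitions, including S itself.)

6

Start with {p6}.
From p6 via ϵ: add p3.
From p3 via ϵ: add p1.
From p1 via ϵ: add p11.
From p11 via ϵ: add p4.
From p4 via ϵ: add p0.
ϵ-closure = {p0, p1, p3, p4, p6, p11}, which has 6 states.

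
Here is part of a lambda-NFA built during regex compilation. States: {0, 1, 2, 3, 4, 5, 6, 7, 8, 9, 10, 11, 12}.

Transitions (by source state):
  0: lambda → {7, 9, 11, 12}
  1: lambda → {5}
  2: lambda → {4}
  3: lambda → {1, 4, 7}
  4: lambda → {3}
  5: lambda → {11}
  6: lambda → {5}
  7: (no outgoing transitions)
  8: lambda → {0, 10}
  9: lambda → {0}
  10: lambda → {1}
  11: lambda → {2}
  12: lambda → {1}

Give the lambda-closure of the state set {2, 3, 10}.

Start with {2, 3, 10}.
From 2 via lambda: add 4.
From 3 via lambda: add 1, 7.
From 1 via lambda: add 5.
From 5 via lambda: add 11.
No new states can be added; the closed set is {1, 2, 3, 4, 5, 7, 10, 11}.

{1, 2, 3, 4, 5, 7, 10, 11}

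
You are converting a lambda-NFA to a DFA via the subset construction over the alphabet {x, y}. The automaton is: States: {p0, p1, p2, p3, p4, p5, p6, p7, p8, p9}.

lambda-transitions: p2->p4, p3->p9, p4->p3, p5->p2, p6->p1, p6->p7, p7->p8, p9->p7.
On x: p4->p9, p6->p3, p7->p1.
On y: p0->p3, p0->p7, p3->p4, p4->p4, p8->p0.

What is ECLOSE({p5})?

Start with {p5}.
From p5 via lambda: add p2.
From p2 via lambda: add p4.
From p4 via lambda: add p3.
From p3 via lambda: add p9.
From p9 via lambda: add p7.
From p7 via lambda: add p8.
No new states can be added; the closed set is {p2, p3, p4, p5, p7, p8, p9}.

{p2, p3, p4, p5, p7, p8, p9}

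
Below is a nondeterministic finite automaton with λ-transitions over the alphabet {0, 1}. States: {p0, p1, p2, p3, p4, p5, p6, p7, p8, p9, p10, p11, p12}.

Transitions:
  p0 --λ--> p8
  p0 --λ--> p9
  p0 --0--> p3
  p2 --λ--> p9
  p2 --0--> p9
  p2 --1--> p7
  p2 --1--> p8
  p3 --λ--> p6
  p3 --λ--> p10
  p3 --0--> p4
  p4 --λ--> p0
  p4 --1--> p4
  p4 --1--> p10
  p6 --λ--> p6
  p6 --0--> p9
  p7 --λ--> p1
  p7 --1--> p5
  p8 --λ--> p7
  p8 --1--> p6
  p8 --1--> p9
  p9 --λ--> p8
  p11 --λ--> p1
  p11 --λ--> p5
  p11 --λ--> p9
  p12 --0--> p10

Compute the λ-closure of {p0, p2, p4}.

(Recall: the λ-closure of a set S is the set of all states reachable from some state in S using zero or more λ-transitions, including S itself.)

{p0, p1, p2, p4, p7, p8, p9}

Start with {p0, p2, p4}.
From p0 via λ: add p8, p9.
From p8 via λ: add p7.
From p7 via λ: add p1.
No new states can be added; the closed set is {p0, p1, p2, p4, p7, p8, p9}.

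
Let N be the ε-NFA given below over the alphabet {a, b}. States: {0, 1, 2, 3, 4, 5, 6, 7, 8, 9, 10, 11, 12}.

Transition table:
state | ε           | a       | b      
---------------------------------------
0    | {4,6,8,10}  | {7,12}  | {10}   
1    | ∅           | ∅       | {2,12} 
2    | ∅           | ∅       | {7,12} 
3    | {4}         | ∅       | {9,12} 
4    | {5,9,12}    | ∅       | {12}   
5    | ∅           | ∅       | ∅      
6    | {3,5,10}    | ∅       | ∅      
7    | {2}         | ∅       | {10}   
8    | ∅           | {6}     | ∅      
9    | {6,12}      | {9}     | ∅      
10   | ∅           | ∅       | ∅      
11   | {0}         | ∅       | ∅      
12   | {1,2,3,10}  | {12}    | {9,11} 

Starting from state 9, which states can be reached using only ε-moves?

{1, 2, 3, 4, 5, 6, 9, 10, 12}

Start with {9}.
From 9 via ε: add 6, 12.
From 6 via ε: add 3, 5, 10.
From 12 via ε: add 1, 2.
From 3 via ε: add 4.
No new states can be added; the closed set is {1, 2, 3, 4, 5, 6, 9, 10, 12}.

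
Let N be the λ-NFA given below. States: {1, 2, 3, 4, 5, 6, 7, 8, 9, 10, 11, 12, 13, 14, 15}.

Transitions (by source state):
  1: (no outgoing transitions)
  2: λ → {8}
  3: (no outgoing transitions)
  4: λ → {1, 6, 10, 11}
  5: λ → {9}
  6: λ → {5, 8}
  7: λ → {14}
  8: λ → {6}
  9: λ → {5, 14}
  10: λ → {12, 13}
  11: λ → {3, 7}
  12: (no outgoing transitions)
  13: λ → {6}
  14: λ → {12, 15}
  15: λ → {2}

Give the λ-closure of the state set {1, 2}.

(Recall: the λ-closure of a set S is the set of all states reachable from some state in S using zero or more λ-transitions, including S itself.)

{1, 2, 5, 6, 8, 9, 12, 14, 15}

Start with {1, 2}.
From 2 via λ: add 8.
From 8 via λ: add 6.
From 6 via λ: add 5.
From 5 via λ: add 9.
From 9 via λ: add 14.
From 14 via λ: add 12, 15.
No new states can be added; the closed set is {1, 2, 5, 6, 8, 9, 12, 14, 15}.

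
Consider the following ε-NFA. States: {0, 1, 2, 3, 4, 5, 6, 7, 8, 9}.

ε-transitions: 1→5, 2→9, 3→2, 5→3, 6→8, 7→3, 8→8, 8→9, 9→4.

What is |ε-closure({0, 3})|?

5

Start with {0, 3}.
From 3 via ε: add 2.
From 2 via ε: add 9.
From 9 via ε: add 4.
ε-closure = {0, 2, 3, 4, 9}, which has 5 states.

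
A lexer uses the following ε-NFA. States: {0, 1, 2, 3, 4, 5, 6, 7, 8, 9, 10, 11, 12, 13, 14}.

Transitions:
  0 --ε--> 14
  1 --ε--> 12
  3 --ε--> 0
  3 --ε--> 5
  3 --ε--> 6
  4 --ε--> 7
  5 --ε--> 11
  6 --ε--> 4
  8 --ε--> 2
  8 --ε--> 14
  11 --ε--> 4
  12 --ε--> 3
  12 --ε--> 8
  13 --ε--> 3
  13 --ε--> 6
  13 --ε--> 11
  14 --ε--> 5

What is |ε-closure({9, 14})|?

Start with {9, 14}.
From 14 via ε: add 5.
From 5 via ε: add 11.
From 11 via ε: add 4.
From 4 via ε: add 7.
ε-closure = {4, 5, 7, 9, 11, 14}, which has 6 states.

6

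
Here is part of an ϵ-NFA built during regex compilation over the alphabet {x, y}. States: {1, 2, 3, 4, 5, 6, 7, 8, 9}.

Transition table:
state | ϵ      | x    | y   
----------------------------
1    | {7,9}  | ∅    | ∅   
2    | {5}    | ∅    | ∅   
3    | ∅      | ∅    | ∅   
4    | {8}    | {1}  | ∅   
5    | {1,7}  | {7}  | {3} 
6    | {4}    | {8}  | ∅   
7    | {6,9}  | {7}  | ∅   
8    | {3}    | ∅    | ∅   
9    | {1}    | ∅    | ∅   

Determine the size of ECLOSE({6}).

Start with {6}.
From 6 via ϵ: add 4.
From 4 via ϵ: add 8.
From 8 via ϵ: add 3.
ϵ-closure = {3, 4, 6, 8}, which has 4 states.

4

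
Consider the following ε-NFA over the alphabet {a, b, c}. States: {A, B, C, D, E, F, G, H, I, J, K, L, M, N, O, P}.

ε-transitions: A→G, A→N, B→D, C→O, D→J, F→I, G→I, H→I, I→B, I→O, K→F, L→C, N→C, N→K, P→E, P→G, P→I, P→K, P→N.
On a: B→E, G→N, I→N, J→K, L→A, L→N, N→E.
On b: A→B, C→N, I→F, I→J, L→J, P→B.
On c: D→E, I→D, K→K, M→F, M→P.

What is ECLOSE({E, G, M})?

{B, D, E, G, I, J, M, O}

Start with {E, G, M}.
From G via ε: add I.
From I via ε: add B, O.
From B via ε: add D.
From D via ε: add J.
No new states can be added; the closed set is {B, D, E, G, I, J, M, O}.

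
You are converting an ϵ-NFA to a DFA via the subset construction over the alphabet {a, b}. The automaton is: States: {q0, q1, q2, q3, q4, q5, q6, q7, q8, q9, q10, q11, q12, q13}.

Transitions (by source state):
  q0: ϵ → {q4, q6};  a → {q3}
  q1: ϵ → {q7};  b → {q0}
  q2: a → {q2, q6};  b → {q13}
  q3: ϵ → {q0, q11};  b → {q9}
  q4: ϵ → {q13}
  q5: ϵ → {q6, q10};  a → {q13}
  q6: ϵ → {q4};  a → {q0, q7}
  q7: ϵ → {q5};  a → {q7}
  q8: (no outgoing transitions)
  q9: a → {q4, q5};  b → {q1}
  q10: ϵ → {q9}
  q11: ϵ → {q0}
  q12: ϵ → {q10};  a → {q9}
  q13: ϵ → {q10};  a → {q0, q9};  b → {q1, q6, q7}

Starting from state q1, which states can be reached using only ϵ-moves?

Start with {q1}.
From q1 via ϵ: add q7.
From q7 via ϵ: add q5.
From q5 via ϵ: add q6, q10.
From q6 via ϵ: add q4.
From q10 via ϵ: add q9.
From q4 via ϵ: add q13.
No new states can be added; the closed set is {q1, q4, q5, q6, q7, q9, q10, q13}.

{q1, q4, q5, q6, q7, q9, q10, q13}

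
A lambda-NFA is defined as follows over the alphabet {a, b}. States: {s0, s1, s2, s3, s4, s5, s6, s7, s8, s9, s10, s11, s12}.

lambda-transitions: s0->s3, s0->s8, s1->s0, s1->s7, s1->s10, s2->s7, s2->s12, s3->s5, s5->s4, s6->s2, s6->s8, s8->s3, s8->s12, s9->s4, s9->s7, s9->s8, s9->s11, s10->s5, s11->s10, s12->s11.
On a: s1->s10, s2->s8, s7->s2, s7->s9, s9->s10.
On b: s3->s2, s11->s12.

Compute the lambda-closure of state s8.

{s3, s4, s5, s8, s10, s11, s12}

Start with {s8}.
From s8 via lambda: add s3, s12.
From s3 via lambda: add s5.
From s12 via lambda: add s11.
From s5 via lambda: add s4.
From s11 via lambda: add s10.
No new states can be added; the closed set is {s3, s4, s5, s8, s10, s11, s12}.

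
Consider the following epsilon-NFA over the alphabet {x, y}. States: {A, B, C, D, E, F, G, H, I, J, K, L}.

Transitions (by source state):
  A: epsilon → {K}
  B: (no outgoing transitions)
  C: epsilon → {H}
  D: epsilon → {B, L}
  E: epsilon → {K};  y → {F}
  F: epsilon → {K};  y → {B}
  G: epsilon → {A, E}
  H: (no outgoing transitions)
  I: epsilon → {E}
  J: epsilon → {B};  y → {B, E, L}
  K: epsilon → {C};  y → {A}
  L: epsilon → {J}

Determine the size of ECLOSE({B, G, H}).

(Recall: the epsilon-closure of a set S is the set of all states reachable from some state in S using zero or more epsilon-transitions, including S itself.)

7

Start with {B, G, H}.
From G via epsilon: add A, E.
From A via epsilon: add K.
From K via epsilon: add C.
epsilon-closure = {A, B, C, E, G, H, K}, which has 7 states.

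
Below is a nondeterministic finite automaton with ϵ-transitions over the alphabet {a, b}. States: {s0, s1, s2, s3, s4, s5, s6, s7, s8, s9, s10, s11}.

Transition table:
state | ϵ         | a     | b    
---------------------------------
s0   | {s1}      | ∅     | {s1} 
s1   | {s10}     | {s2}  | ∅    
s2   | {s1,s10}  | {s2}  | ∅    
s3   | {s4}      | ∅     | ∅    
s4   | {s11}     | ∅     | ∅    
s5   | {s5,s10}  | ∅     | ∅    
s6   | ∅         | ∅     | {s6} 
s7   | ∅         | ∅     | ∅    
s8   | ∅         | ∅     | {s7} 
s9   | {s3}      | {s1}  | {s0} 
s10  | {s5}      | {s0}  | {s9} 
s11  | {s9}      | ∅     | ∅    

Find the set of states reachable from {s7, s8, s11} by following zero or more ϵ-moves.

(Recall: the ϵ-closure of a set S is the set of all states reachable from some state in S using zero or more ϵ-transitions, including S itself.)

Start with {s7, s8, s11}.
From s11 via ϵ: add s9.
From s9 via ϵ: add s3.
From s3 via ϵ: add s4.
No new states can be added; the closed set is {s3, s4, s7, s8, s9, s11}.

{s3, s4, s7, s8, s9, s11}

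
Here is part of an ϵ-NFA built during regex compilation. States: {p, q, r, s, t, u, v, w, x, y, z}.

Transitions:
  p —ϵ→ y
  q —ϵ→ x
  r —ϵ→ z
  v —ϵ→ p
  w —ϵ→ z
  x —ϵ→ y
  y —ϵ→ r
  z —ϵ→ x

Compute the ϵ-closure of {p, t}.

Start with {p, t}.
From p via ϵ: add y.
From y via ϵ: add r.
From r via ϵ: add z.
From z via ϵ: add x.
No new states can be added; the closed set is {p, r, t, x, y, z}.

{p, r, t, x, y, z}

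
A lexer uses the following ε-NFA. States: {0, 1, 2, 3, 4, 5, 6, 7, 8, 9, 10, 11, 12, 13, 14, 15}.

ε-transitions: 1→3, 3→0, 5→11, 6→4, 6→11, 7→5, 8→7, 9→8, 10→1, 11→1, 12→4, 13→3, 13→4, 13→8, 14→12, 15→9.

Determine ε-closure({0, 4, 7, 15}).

Start with {0, 4, 7, 15}.
From 7 via ε: add 5.
From 15 via ε: add 9.
From 5 via ε: add 11.
From 9 via ε: add 8.
From 11 via ε: add 1.
From 1 via ε: add 3.
No new states can be added; the closed set is {0, 1, 3, 4, 5, 7, 8, 9, 11, 15}.

{0, 1, 3, 4, 5, 7, 8, 9, 11, 15}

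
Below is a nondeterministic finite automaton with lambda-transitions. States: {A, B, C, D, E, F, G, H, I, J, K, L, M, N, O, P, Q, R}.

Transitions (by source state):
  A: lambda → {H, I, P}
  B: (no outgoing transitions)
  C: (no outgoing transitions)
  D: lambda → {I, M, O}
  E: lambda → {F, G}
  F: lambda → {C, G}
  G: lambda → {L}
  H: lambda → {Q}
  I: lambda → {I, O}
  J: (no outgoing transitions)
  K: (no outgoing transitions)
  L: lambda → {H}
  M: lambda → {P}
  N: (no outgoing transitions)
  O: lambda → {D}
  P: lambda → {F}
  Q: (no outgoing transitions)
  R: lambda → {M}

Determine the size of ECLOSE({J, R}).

10

Start with {J, R}.
From R via lambda: add M.
From M via lambda: add P.
From P via lambda: add F.
From F via lambda: add C, G.
From G via lambda: add L.
From L via lambda: add H.
From H via lambda: add Q.
lambda-closure = {C, F, G, H, J, L, M, P, Q, R}, which has 10 states.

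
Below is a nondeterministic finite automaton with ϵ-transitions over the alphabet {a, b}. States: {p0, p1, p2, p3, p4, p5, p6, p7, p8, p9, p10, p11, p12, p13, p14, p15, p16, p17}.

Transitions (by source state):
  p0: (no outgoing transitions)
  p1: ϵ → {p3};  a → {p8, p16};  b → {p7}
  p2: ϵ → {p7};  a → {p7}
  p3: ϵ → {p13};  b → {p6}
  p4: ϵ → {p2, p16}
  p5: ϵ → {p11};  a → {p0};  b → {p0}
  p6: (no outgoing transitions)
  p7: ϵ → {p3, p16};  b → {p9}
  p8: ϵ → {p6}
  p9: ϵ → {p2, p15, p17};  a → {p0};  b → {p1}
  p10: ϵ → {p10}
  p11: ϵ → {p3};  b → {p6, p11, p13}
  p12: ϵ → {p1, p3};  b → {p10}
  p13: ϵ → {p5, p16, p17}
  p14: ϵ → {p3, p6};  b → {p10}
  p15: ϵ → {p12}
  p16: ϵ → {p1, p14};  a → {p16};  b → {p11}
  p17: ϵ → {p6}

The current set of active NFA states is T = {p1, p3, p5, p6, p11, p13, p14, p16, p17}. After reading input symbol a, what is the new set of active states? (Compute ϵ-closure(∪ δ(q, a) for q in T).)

{p0, p1, p3, p5, p6, p8, p11, p13, p14, p16, p17}

p1 on a → {p8, p16}.
p5 on a → {p0}.
p16 on a → {p16}.
No a-transition from p3, p6, p11, p13, p14, p17.
Union after reading a: {p0, p8, p16}.
Now take the ϵ-closure:
From p8 via ϵ: add p6.
From p16 via ϵ: add p1, p14.
From p1 via ϵ: add p3.
From p3 via ϵ: add p13.
From p13 via ϵ: add p5, p17.
From p5 via ϵ: add p11.
No new states can be added; the closed set is {p0, p1, p3, p5, p6, p8, p11, p13, p14, p16, p17}.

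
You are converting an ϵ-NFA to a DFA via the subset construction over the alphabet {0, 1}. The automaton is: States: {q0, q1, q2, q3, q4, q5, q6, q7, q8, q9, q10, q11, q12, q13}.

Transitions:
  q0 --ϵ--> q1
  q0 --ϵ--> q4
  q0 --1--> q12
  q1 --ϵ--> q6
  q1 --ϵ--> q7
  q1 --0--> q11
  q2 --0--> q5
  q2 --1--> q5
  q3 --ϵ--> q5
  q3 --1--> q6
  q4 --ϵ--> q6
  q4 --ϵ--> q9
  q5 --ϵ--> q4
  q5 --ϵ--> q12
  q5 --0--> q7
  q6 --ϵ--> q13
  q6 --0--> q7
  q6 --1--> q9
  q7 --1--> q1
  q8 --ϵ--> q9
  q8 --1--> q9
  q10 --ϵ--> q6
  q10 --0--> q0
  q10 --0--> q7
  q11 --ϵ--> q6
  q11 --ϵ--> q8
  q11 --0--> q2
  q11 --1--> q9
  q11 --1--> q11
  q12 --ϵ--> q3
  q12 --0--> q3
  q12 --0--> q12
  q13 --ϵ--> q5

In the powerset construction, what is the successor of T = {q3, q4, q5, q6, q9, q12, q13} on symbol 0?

{q3, q4, q5, q6, q7, q9, q12, q13}

q5 on 0 → {q7}.
q6 on 0 → {q7}.
q12 on 0 → {q3, q12}.
No 0-transition from q3, q4, q9, q13.
Union after reading 0: {q3, q7, q12}.
Now take the ϵ-closure:
From q3 via ϵ: add q5.
From q5 via ϵ: add q4.
From q4 via ϵ: add q6, q9.
From q6 via ϵ: add q13.
No new states can be added; the closed set is {q3, q4, q5, q6, q7, q9, q12, q13}.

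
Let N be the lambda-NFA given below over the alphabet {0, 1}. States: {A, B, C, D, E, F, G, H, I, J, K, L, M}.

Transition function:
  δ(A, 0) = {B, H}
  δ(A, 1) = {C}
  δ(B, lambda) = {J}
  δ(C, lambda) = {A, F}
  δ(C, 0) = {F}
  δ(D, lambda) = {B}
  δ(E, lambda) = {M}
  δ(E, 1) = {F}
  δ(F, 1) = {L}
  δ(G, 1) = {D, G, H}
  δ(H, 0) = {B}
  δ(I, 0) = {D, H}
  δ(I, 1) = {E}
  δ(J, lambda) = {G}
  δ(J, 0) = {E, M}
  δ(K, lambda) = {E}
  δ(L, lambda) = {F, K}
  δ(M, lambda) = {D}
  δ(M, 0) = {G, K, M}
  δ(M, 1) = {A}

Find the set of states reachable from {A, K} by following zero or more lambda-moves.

{A, B, D, E, G, J, K, M}

Start with {A, K}.
From K via lambda: add E.
From E via lambda: add M.
From M via lambda: add D.
From D via lambda: add B.
From B via lambda: add J.
From J via lambda: add G.
No new states can be added; the closed set is {A, B, D, E, G, J, K, M}.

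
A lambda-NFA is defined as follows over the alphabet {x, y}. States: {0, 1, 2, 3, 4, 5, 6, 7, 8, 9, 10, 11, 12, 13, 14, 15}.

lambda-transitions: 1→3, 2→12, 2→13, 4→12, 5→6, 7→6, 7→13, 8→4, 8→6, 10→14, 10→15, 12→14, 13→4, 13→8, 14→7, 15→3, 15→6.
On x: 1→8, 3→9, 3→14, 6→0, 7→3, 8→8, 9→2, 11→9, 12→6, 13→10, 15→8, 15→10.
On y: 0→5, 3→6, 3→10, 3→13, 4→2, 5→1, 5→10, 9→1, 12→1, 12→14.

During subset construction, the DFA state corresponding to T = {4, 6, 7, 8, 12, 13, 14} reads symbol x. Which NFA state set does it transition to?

{0, 3, 4, 6, 7, 8, 10, 12, 13, 14, 15}

6 on x → {0}.
7 on x → {3}.
8 on x → {8}.
12 on x → {6}.
13 on x → {10}.
No x-transition from 4, 14.
Union after reading x: {0, 3, 6, 8, 10}.
Now take the lambda-closure:
From 8 via lambda: add 4.
From 10 via lambda: add 14, 15.
From 4 via lambda: add 12.
From 14 via lambda: add 7.
From 7 via lambda: add 13.
No new states can be added; the closed set is {0, 3, 4, 6, 7, 8, 10, 12, 13, 14, 15}.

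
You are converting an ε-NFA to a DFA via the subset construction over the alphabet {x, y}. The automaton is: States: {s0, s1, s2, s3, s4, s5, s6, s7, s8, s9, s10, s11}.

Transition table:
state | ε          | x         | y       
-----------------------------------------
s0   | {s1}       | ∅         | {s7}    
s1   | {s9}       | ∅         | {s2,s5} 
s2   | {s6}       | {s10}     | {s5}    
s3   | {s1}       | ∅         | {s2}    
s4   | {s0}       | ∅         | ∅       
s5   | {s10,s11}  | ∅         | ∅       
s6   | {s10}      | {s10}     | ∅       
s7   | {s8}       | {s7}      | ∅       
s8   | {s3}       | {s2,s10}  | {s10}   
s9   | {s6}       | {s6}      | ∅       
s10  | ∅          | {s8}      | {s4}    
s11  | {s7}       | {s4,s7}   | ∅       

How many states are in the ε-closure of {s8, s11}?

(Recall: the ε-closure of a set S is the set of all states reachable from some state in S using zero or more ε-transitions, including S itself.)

8

Start with {s8, s11}.
From s8 via ε: add s3.
From s11 via ε: add s7.
From s3 via ε: add s1.
From s1 via ε: add s9.
From s9 via ε: add s6.
From s6 via ε: add s10.
ε-closure = {s1, s3, s6, s7, s8, s9, s10, s11}, which has 8 states.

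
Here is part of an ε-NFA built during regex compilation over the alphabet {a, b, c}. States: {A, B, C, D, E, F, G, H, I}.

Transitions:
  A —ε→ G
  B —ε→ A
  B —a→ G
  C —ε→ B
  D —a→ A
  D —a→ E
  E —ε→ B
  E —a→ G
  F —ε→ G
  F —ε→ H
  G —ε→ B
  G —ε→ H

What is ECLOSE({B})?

Start with {B}.
From B via ε: add A.
From A via ε: add G.
From G via ε: add H.
No new states can be added; the closed set is {A, B, G, H}.

{A, B, G, H}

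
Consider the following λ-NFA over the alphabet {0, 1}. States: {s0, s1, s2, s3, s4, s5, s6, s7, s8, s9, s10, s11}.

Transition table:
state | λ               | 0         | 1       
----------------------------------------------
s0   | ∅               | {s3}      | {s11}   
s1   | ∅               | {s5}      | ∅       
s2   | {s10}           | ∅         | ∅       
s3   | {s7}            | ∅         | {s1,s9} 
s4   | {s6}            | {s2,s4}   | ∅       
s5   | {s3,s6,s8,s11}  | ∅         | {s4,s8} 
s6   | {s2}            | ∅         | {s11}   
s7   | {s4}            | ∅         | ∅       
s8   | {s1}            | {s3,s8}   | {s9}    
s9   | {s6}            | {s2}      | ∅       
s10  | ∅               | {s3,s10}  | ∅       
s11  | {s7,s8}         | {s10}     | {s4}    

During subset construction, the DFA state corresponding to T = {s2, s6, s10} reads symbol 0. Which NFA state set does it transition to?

{s2, s3, s4, s6, s7, s10}

s10 on 0 → {s3, s10}.
No 0-transition from s2, s6.
Union after reading 0: {s3, s10}.
Now take the λ-closure:
From s3 via λ: add s7.
From s7 via λ: add s4.
From s4 via λ: add s6.
From s6 via λ: add s2.
No new states can be added; the closed set is {s2, s3, s4, s6, s7, s10}.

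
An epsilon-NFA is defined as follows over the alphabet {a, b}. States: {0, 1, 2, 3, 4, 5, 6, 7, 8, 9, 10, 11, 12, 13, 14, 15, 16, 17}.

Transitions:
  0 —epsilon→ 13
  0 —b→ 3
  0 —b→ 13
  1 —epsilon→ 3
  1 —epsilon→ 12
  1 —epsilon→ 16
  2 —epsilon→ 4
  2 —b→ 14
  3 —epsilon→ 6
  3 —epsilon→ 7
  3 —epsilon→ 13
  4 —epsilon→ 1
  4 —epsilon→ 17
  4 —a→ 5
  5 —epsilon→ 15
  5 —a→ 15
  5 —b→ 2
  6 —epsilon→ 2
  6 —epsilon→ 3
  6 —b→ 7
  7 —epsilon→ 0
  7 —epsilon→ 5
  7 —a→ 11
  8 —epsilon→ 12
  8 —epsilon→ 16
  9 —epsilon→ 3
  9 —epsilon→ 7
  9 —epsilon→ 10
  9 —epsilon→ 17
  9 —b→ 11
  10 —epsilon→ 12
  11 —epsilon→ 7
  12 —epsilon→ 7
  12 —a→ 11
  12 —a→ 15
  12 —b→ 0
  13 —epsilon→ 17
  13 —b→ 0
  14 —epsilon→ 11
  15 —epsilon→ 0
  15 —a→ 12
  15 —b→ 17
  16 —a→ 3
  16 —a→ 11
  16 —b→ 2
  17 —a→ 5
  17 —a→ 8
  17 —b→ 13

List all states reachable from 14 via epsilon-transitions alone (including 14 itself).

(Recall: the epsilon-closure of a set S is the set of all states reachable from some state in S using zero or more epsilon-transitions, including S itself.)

{0, 5, 7, 11, 13, 14, 15, 17}

Start with {14}.
From 14 via epsilon: add 11.
From 11 via epsilon: add 7.
From 7 via epsilon: add 0, 5.
From 0 via epsilon: add 13.
From 5 via epsilon: add 15.
From 13 via epsilon: add 17.
No new states can be added; the closed set is {0, 5, 7, 11, 13, 14, 15, 17}.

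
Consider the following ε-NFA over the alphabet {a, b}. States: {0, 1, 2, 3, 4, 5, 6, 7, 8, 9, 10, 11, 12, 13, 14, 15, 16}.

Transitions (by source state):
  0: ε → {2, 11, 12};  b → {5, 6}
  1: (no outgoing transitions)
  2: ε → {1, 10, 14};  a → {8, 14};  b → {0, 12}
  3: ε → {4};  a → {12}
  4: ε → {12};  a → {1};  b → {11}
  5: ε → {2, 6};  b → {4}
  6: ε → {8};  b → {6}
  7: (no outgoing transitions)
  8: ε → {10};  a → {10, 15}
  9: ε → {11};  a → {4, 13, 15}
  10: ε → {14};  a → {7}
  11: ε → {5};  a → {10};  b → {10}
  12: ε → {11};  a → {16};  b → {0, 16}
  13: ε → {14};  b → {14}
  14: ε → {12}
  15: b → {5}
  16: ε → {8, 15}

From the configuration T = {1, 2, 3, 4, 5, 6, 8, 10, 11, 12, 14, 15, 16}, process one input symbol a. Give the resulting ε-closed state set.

{1, 2, 5, 6, 7, 8, 10, 11, 12, 14, 15, 16}

2 on a → {8, 14}.
3 on a → {12}.
4 on a → {1}.
8 on a → {10, 15}.
10 on a → {7}.
11 on a → {10}.
12 on a → {16}.
No a-transition from 1, 5, 6, 14, 15, 16.
Union after reading a: {1, 7, 8, 10, 12, 14, 15, 16}.
Now take the ε-closure:
From 12 via ε: add 11.
From 11 via ε: add 5.
From 5 via ε: add 2, 6.
No new states can be added; the closed set is {1, 2, 5, 6, 7, 8, 10, 11, 12, 14, 15, 16}.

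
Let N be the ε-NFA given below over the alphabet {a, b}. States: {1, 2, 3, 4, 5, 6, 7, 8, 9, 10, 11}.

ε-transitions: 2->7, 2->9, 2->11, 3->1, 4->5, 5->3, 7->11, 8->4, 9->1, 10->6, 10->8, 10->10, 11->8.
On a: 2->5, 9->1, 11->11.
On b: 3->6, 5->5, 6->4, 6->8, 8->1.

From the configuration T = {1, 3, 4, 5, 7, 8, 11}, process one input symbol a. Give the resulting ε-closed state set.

11 on a → {11}.
No a-transition from 1, 3, 4, 5, 7, 8.
Union after reading a: {11}.
Now take the ε-closure:
From 11 via ε: add 8.
From 8 via ε: add 4.
From 4 via ε: add 5.
From 5 via ε: add 3.
From 3 via ε: add 1.
No new states can be added; the closed set is {1, 3, 4, 5, 8, 11}.

{1, 3, 4, 5, 8, 11}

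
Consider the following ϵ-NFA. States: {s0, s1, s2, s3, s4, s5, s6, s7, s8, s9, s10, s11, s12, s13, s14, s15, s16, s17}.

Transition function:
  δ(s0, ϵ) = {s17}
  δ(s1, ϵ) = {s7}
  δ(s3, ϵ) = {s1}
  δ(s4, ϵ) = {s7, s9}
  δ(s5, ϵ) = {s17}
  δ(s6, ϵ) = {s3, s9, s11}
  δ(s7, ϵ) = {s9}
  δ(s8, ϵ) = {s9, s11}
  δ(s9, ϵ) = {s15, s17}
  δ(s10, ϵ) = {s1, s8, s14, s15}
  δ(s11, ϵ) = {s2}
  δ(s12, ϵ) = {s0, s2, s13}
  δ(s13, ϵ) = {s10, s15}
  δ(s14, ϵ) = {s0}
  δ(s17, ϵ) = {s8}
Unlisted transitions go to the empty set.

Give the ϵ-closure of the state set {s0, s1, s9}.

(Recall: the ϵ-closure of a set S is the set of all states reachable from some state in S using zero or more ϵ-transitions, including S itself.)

Start with {s0, s1, s9}.
From s0 via ϵ: add s17.
From s1 via ϵ: add s7.
From s9 via ϵ: add s15.
From s17 via ϵ: add s8.
From s8 via ϵ: add s11.
From s11 via ϵ: add s2.
No new states can be added; the closed set is {s0, s1, s2, s7, s8, s9, s11, s15, s17}.

{s0, s1, s2, s7, s8, s9, s11, s15, s17}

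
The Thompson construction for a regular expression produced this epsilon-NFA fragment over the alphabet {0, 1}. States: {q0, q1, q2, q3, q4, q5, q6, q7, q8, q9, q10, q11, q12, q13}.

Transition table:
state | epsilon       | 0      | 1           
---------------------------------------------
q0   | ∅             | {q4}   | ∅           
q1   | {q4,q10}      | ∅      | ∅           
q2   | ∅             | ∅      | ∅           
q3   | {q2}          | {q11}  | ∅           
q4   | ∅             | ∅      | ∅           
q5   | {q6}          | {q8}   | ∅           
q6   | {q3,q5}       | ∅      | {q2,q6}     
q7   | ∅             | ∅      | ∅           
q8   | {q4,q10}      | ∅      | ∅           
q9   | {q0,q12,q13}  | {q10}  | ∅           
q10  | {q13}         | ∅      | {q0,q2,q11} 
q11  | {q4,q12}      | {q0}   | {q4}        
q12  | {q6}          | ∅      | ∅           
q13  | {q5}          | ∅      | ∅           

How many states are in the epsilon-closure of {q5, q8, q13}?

8

Start with {q5, q8, q13}.
From q5 via epsilon: add q6.
From q8 via epsilon: add q4, q10.
From q6 via epsilon: add q3.
From q3 via epsilon: add q2.
epsilon-closure = {q2, q3, q4, q5, q6, q8, q10, q13}, which has 8 states.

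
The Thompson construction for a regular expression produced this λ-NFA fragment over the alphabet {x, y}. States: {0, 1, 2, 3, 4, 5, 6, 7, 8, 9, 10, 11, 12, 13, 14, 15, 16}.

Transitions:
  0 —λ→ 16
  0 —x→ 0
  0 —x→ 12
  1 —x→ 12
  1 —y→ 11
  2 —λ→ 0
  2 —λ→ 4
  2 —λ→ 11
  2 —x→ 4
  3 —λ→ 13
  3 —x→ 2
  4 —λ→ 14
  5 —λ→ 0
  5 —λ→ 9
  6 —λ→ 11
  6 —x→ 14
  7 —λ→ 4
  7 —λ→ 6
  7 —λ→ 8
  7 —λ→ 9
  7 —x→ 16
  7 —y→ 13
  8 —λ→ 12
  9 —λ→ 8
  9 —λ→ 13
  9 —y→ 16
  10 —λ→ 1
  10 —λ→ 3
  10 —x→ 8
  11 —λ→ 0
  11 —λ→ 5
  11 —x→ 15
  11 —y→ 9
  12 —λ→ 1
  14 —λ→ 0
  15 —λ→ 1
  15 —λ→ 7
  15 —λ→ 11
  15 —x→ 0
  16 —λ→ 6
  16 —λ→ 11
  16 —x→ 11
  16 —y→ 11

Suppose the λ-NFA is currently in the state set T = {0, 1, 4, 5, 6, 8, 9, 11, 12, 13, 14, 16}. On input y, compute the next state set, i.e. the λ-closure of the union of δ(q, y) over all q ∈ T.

1 on y → {11}.
9 on y → {16}.
11 on y → {9}.
16 on y → {11}.
No y-transition from 0, 4, 5, 6, 8, 12, 13, 14.
Union after reading y: {9, 11, 16}.
Now take the λ-closure:
From 9 via λ: add 8, 13.
From 11 via λ: add 0, 5.
From 16 via λ: add 6.
From 8 via λ: add 12.
From 12 via λ: add 1.
No new states can be added; the closed set is {0, 1, 5, 6, 8, 9, 11, 12, 13, 16}.

{0, 1, 5, 6, 8, 9, 11, 12, 13, 16}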